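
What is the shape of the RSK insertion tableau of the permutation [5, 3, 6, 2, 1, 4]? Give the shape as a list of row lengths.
Row-insert each entry into an empty tableau.

After inserting 5: P = [[5]].
After inserting 3: P = [[3], [5]].
After inserting 6: P = [[3, 6], [5]].
After inserting 2: P = [[2, 6], [3], [5]].
After inserting 1: P = [[1, 6], [2], [3], [5]].
After inserting 4: P = [[1, 4], [2, 6], [3], [5]].

The final insertion tableau P = [[1, 4], [2, 6], [3], [5]] has shape [2, 2, 1, 1].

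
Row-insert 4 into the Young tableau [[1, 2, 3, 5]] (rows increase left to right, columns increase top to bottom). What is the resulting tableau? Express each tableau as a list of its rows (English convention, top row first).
In row 1, 4 replaces 5 (the leftmost entry greater than 4); 5 is bumped to row 2. 5 starts a new row 2. The new tableau is [[1, 2, 3, 4], [5]].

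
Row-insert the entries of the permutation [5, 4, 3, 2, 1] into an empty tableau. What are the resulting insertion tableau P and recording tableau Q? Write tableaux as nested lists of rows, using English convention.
P = [[1], [2], [3], [4], [5]], Q = [[1], [2], [3], [4], [5]]

Insert each entry of the permutation into P by Schensted row insertion, recording in Q the position of each new cell.

After inserting 5: P = [[5]].
After inserting 4: P = [[4], [5]].
After inserting 3: P = [[3], [4], [5]].
After inserting 2: P = [[2], [3], [4], [5]].
After inserting 1: P = [[1], [2], [3], [4], [5]].

So P = [[1], [2], [3], [4], [5]], Q = [[1], [2], [3], [4], [5]].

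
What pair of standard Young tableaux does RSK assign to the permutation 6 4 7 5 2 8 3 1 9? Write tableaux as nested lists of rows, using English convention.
P = [[1, 3, 8, 9], [2, 5], [4, 7], [6]], Q = [[1, 3, 6, 9], [2, 4], [5, 7], [8]]

Insert each entry of the permutation into P by Schensted row insertion, recording in Q the position of each new cell.

Insert 6: appended to row 1. P = [[6]].
Insert 4: 4 bumps 6 from row 1; 6 starts row 2. P = [[4], [6]].
Insert 7: appended to row 1. P = [[4, 7], [6]].
Insert 5: 5 bumps 7 from row 1; 7 appends to row 2. P = [[4, 5], [6, 7]].
Insert 2: 2 bumps 4 from row 1; 4 bumps 6 from row 2; 6 starts row 3. P = [[2, 5], [4, 7], [6]].
Insert 8: appended to row 1. P = [[2, 5, 8], [4, 7], [6]].
Insert 3: 3 bumps 5 from row 1; 5 bumps 7 from row 2; 7 appends to row 3. P = [[2, 3, 8], [4, 5], [6, 7]].
Insert 1: 1 bumps 2 from row 1; 2 bumps 4 from row 2; 4 bumps 6 from row 3; 6 starts row 4. P = [[1, 3, 8], [2, 5], [4, 7], [6]].
Insert 9: appended to row 1. P = [[1, 3, 8, 9], [2, 5], [4, 7], [6]].

So P = [[1, 3, 8, 9], [2, 5], [4, 7], [6]], Q = [[1, 3, 6, 9], [2, 4], [5, 7], [8]].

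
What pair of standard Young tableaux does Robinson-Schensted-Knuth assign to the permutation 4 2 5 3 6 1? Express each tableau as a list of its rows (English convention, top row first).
P = [[1, 3, 6], [2, 5], [4]], Q = [[1, 3, 5], [2, 4], [6]]

Insert each entry of the permutation into P by Schensted row insertion, recording in Q the position of each new cell.

Insert 4: appended to row 1. P = [[4]].
Insert 2: 2 bumps 4 from row 1; 4 starts row 2. P = [[2], [4]].
Insert 5: appended to row 1. P = [[2, 5], [4]].
Insert 3: 3 bumps 5 from row 1; 5 appends to row 2. P = [[2, 3], [4, 5]].
Insert 6: appended to row 1. P = [[2, 3, 6], [4, 5]].
Insert 1: 1 bumps 2 from row 1; 2 bumps 4 from row 2; 4 starts row 3. P = [[1, 3, 6], [2, 5], [4]].

So P = [[1, 3, 6], [2, 5], [4]], Q = [[1, 3, 5], [2, 4], [6]].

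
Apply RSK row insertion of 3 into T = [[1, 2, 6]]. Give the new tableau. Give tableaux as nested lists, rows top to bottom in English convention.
In row 1, 3 replaces 6 (the leftmost entry greater than 3); 6 is bumped to row 2. 6 starts a new row 2. The new tableau is [[1, 2, 3], [6]].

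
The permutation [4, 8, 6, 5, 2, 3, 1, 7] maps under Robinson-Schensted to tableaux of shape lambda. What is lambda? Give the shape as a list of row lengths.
[3, 2, 1, 1, 1]

Row-insert each entry into an empty tableau.

After inserting 4: P = [[4]].
After inserting 8: P = [[4, 8]].
After inserting 6: P = [[4, 6], [8]].
After inserting 5: P = [[4, 5], [6], [8]].
After inserting 2: P = [[2, 5], [4], [6], [8]].
After inserting 3: P = [[2, 3], [4, 5], [6], [8]].
After inserting 1: P = [[1, 3], [2, 5], [4], [6], [8]].
After inserting 7: P = [[1, 3, 7], [2, 5], [4], [6], [8]].

The final insertion tableau P = [[1, 3, 7], [2, 5], [4], [6], [8]] has shape [3, 2, 1, 1, 1].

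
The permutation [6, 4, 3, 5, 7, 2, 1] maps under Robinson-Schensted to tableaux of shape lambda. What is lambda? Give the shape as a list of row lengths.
Row-insert each entry into an empty tableau.

After inserting 6: P = [[6]].
After inserting 4: P = [[4], [6]].
After inserting 3: P = [[3], [4], [6]].
After inserting 5: P = [[3, 5], [4], [6]].
After inserting 7: P = [[3, 5, 7], [4], [6]].
After inserting 2: P = [[2, 5, 7], [3], [4], [6]].
After inserting 1: P = [[1, 5, 7], [2], [3], [4], [6]].

The final insertion tableau P = [[1, 5, 7], [2], [3], [4], [6]] has shape [3, 1, 1, 1, 1].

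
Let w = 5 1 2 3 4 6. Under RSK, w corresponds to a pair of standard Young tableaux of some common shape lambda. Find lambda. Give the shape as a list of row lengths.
RSK row insertion gives P = [[1, 2, 3, 4, 6], [5]], which has shape [5, 1].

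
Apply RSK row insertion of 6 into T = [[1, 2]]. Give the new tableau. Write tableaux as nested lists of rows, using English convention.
6 is larger than every entry of row 1, so it is appended to row 1. The new tableau is [[1, 2, 6]].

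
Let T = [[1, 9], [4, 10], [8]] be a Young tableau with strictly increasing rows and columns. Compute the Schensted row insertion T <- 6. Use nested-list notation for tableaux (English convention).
[[1, 6], [4, 9], [8, 10]]

In row 1, 6 replaces 9 (the leftmost entry greater than 6); 9 is bumped to row 2. In row 2, 9 replaces 10 (the leftmost entry greater than 9); 10 is bumped to row 3. 10 is appended to row 3. The new tableau is [[1, 6], [4, 9], [8, 10]].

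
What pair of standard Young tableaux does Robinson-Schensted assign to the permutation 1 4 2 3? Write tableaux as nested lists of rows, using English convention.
P = [[1, 2, 3], [4]], Q = [[1, 2, 4], [3]]

Insert each entry of the permutation into P by Schensted row insertion, recording in Q the position of each new cell.

Insert 1: appended to row 1. P = [[1]].
Insert 4: appended to row 1. P = [[1, 4]].
Insert 2: 2 bumps 4 from row 1; 4 starts row 2. P = [[1, 2], [4]].
Insert 3: appended to row 1. P = [[1, 2, 3], [4]].

So P = [[1, 2, 3], [4]], Q = [[1, 2, 4], [3]].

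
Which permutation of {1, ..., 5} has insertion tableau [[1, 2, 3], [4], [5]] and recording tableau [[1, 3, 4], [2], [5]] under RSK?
5 1 2 4 3

Reverse the RSK construction: for i from n down to 1, find the cell of Q containing i, remove the entry at that cell from P, and reverse-bump it up through P; the value ejected from row 1 is w(i).

Step i=5: Q has 5 at row 3, column 1; remove 5 from row 3 of P and reverse-bump: 5 enters row 2 and ejects 4; 4 enters row 1 and ejects 3. So w(5) = 3. P is now [[1, 2, 4], [5]].
Step i=4: Q has 4 at row 1, column 3; remove that cell from P, ejecting 4. So w(4) = 4. P is now [[1, 2], [5]].
Step i=3: Q has 3 at row 1, column 2; remove that cell from P, ejecting 2. So w(3) = 2. P is now [[1], [5]].
Step i=2: Q has 2 at row 2, column 1; remove 5 from row 2 of P and reverse-bump: 5 enters row 1 and ejects 1. So w(2) = 1. P is now [[5]].
Step i=1: Q has 1 at row 1, column 1; remove that cell from P, ejecting 5. So w(1) = 5. P is now [].

So w = 5 1 2 4 3.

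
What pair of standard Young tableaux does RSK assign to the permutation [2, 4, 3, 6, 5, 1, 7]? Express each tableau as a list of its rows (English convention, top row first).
Insert each entry of the permutation into P by Schensted row insertion, recording in Q the position of each new cell.

Insert 2: appended to row 1. P = [[2]].
Insert 4: appended to row 1. P = [[2, 4]].
Insert 3: 3 bumps 4 from row 1; 4 starts row 2. P = [[2, 3], [4]].
Insert 6: appended to row 1. P = [[2, 3, 6], [4]].
Insert 5: 5 bumps 6 from row 1; 6 appends to row 2. P = [[2, 3, 5], [4, 6]].
Insert 1: 1 bumps 2 from row 1; 2 bumps 4 from row 2; 4 starts row 3. P = [[1, 3, 5], [2, 6], [4]].
Insert 7: appended to row 1. P = [[1, 3, 5, 7], [2, 6], [4]].

So P = [[1, 3, 5, 7], [2, 6], [4]], Q = [[1, 2, 4, 7], [3, 5], [6]].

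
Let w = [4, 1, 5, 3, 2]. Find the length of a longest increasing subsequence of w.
2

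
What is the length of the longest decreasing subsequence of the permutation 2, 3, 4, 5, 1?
2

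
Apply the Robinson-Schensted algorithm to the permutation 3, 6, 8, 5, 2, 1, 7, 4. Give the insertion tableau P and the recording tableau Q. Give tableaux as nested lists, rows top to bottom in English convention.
Insert each entry of the permutation into P by Schensted row insertion, recording in Q the position of each new cell.

Insert 3: appended to row 1. P = [[3]].
Insert 6: appended to row 1. P = [[3, 6]].
Insert 8: appended to row 1. P = [[3, 6, 8]].
Insert 5: 5 bumps 6 from row 1; 6 starts row 2. P = [[3, 5, 8], [6]].
Insert 2: 2 bumps 3 from row 1; 3 bumps 6 from row 2; 6 starts row 3. P = [[2, 5, 8], [3], [6]].
Insert 1: 1 bumps 2 from row 1; 2 bumps 3 from row 2; 3 bumps 6 from row 3; 6 starts row 4. P = [[1, 5, 8], [2], [3], [6]].
Insert 7: 7 bumps 8 from row 1; 8 appends to row 2. P = [[1, 5, 7], [2, 8], [3], [6]].
Insert 4: 4 bumps 5 from row 1; 5 bumps 8 from row 2; 8 appends to row 3. P = [[1, 4, 7], [2, 5], [3, 8], [6]].

So P = [[1, 4, 7], [2, 5], [3, 8], [6]], Q = [[1, 2, 3], [4, 7], [5, 8], [6]].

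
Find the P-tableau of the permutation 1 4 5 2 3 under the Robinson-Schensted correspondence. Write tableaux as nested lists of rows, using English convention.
Insert 1: appended to row 1. P = [[1]].
Insert 4: appended to row 1. P = [[1, 4]].
Insert 5: appended to row 1. P = [[1, 4, 5]].
Insert 2: 2 bumps 4 from row 1; 4 starts row 2. P = [[1, 2, 5], [4]].
Insert 3: 3 bumps 5 from row 1; 5 appends to row 2. P = [[1, 2, 3], [4, 5]].

So P = [[1, 2, 3], [4, 5]].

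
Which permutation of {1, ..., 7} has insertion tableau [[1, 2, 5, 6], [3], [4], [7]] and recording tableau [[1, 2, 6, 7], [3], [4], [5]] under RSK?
Reverse the RSK construction: for i from n down to 1, find the cell of Q containing i, remove the entry at that cell from P, and reverse-bump it up through P; the value ejected from row 1 is w(i).

Step i=7: Q has 7 at row 1, column 4; remove that cell from P, ejecting 6. So w(7) = 6. P is now [[1, 2, 5], [3], [4], [7]].
Step i=6: Q has 6 at row 1, column 3; remove that cell from P, ejecting 5. So w(6) = 5. P is now [[1, 2], [3], [4], [7]].
Step i=5: Q has 5 at row 4, column 1; remove 7 from row 4 of P and reverse-bump: 7 enters row 3 and ejects 4; 4 enters row 2 and ejects 3; 3 enters row 1 and ejects 2. So w(5) = 2. P is now [[1, 3], [4], [7]].
Step i=4: Q has 4 at row 3, column 1; remove 7 from row 3 of P and reverse-bump: 7 enters row 2 and ejects 4; 4 enters row 1 and ejects 3. So w(4) = 3. P is now [[1, 4], [7]].
Step i=3: Q has 3 at row 2, column 1; remove 7 from row 2 of P and reverse-bump: 7 enters row 1 and ejects 4. So w(3) = 4. P is now [[1, 7]].
Step i=2: Q has 2 at row 1, column 2; remove that cell from P, ejecting 7. So w(2) = 7. P is now [[1]].
Step i=1: Q has 1 at row 1, column 1; remove that cell from P, ejecting 1. So w(1) = 1. P is now [].

So w = 1 7 4 3 2 5 6.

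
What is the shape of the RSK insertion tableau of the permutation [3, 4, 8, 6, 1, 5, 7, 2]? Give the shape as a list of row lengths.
Row-insert each entry into an empty tableau.

After inserting 3: P = [[3]].
After inserting 4: P = [[3, 4]].
After inserting 8: P = [[3, 4, 8]].
After inserting 6: P = [[3, 4, 6], [8]].
After inserting 1: P = [[1, 4, 6], [3], [8]].
After inserting 5: P = [[1, 4, 5], [3, 6], [8]].
After inserting 7: P = [[1, 4, 5, 7], [3, 6], [8]].
After inserting 2: P = [[1, 2, 5, 7], [3, 4], [6], [8]].

The final insertion tableau P = [[1, 2, 5, 7], [3, 4], [6], [8]] has shape [4, 2, 1, 1].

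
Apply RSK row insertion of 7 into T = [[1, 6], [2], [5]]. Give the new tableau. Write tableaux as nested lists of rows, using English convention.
7 is larger than every entry of row 1, so it is appended to row 1. The new tableau is [[1, 6, 7], [2], [5]].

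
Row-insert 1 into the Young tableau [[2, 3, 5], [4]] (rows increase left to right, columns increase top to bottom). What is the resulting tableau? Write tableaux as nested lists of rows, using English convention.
[[1, 3, 5], [2], [4]]

In row 1, 1 replaces 2 (the leftmost entry greater than 1); 2 is bumped to row 2. In row 2, 2 replaces 4 (the leftmost entry greater than 2); 4 is bumped to row 3. 4 starts a new row 3. The new tableau is [[1, 3, 5], [2], [4]].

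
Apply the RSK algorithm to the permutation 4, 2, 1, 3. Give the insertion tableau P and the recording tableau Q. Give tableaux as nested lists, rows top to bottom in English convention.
Insert each entry of the permutation into P by Schensted row insertion, recording in Q the position of each new cell.

Insert 4: appended to row 1. P = [[4]].
Insert 2: 2 bumps 4 from row 1; 4 starts row 2. P = [[2], [4]].
Insert 1: 1 bumps 2 from row 1; 2 bumps 4 from row 2; 4 starts row 3. P = [[1], [2], [4]].
Insert 3: appended to row 1. P = [[1, 3], [2], [4]].

So P = [[1, 3], [2], [4]], Q = [[1, 4], [2], [3]].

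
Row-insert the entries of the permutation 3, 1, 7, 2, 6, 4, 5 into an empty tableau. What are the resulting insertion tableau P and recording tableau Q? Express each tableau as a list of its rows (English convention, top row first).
P = [[1, 2, 4, 5], [3, 6], [7]], Q = [[1, 3, 5, 7], [2, 4], [6]]

Insert each entry of the permutation into P by Schensted row insertion, recording in Q the position of each new cell.

Insert 3: appended to row 1. P = [[3]], Q = [[1]].
Insert 1: 1 bumps 3 from row 1; 3 starts row 2. P = [[1], [3]], Q = [[1], [2]].
Insert 7: appended to row 1. P = [[1, 7], [3]], Q = [[1, 3], [2]].
Insert 2: 2 bumps 7 from row 1; 7 appends to row 2. P = [[1, 2], [3, 7]], Q = [[1, 3], [2, 4]].
Insert 6: appended to row 1. P = [[1, 2, 6], [3, 7]], Q = [[1, 3, 5], [2, 4]].
Insert 4: 4 bumps 6 from row 1; 6 bumps 7 from row 2; 7 starts row 3. P = [[1, 2, 4], [3, 6], [7]], Q = [[1, 3, 5], [2, 4], [6]].
Insert 5: appended to row 1. P = [[1, 2, 4, 5], [3, 6], [7]], Q = [[1, 3, 5, 7], [2, 4], [6]].

So P = [[1, 2, 4, 5], [3, 6], [7]], Q = [[1, 3, 5, 7], [2, 4], [6]].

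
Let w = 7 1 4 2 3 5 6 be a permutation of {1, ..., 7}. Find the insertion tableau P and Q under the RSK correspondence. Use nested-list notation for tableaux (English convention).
Insert each entry of the permutation into P by Schensted row insertion, recording in Q the position of each new cell.

Insert 7: appended to row 1. P = [[7]], Q = [[1]].
Insert 1: 1 bumps 7 from row 1; 7 starts row 2. P = [[1], [7]], Q = [[1], [2]].
Insert 4: appended to row 1. P = [[1, 4], [7]], Q = [[1, 3], [2]].
Insert 2: 2 bumps 4 from row 1; 4 bumps 7 from row 2; 7 starts row 3. P = [[1, 2], [4], [7]], Q = [[1, 3], [2], [4]].
Insert 3: appended to row 1. P = [[1, 2, 3], [4], [7]], Q = [[1, 3, 5], [2], [4]].
Insert 5: appended to row 1. P = [[1, 2, 3, 5], [4], [7]], Q = [[1, 3, 5, 6], [2], [4]].
Insert 6: appended to row 1. P = [[1, 2, 3, 5, 6], [4], [7]], Q = [[1, 3, 5, 6, 7], [2], [4]].

So P = [[1, 2, 3, 5, 6], [4], [7]], Q = [[1, 3, 5, 6, 7], [2], [4]].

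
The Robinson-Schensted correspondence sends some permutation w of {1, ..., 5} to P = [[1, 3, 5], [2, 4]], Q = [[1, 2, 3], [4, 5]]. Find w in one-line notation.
Reverse the RSK construction: for i from n down to 1, find the cell of Q containing i, remove the entry at that cell from P, and reverse-bump it up through P; the value ejected from row 1 is w(i).

Step i=5: Q has 5 at row 2, column 2; remove 4 from row 2 of P and reverse-bump: 4 enters row 1 and ejects 3. So w(5) = 3. P is now [[1, 4, 5], [2]].
Step i=4: Q has 4 at row 2, column 1; remove 2 from row 2 of P and reverse-bump: 2 enters row 1 and ejects 1. So w(4) = 1. P is now [[2, 4, 5]].
Step i=3: Q has 3 at row 1, column 3; remove that cell from P, ejecting 5. So w(3) = 5. P is now [[2, 4]].
Step i=2: Q has 2 at row 1, column 2; remove that cell from P, ejecting 4. So w(2) = 4. P is now [[2]].
Step i=1: Q has 1 at row 1, column 1; remove that cell from P, ejecting 2. So w(1) = 2. P is now [].

So w = 2 4 5 1 3.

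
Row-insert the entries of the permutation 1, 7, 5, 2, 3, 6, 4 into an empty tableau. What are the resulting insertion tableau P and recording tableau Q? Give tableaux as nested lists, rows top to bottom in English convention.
Insert each entry of the permutation into P by Schensted row insertion, recording in Q the position of each new cell.

After inserting 1: P = [[1]].
After inserting 7: P = [[1, 7]].
After inserting 5: P = [[1, 5], [7]].
After inserting 2: P = [[1, 2], [5], [7]].
After inserting 3: P = [[1, 2, 3], [5], [7]].
After inserting 6: P = [[1, 2, 3, 6], [5], [7]].
After inserting 4: P = [[1, 2, 3, 4], [5, 6], [7]].

So P = [[1, 2, 3, 4], [5, 6], [7]], Q = [[1, 2, 5, 6], [3, 7], [4]].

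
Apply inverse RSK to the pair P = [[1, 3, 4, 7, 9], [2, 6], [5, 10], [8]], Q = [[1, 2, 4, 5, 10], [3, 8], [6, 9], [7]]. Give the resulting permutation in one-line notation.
2 8 5 6 10 3 1 7 4 9

Reverse the RSK construction: for i from n down to 1, find the cell of Q containing i, remove the entry at that cell from P, and reverse-bump it up through P; the value ejected from row 1 is w(i).

Step i=10: Q has 10 at row 1, column 5; remove that cell from P, ejecting 9. So w(10) = 9. P is now [[1, 3, 4, 7], [2, 6], [5, 10], [8]].
Step i=9: Q has 9 at row 3, column 2; remove 10 from row 3 of P and reverse-bump: 10 enters row 2 and ejects 6; 6 enters row 1 and ejects 4. So w(9) = 4. P is now [[1, 3, 6, 7], [2, 10], [5], [8]].
Step i=8: Q has 8 at row 2, column 2; remove 10 from row 2 of P and reverse-bump: 10 enters row 1 and ejects 7. So w(8) = 7. P is now [[1, 3, 6, 10], [2], [5], [8]].
Step i=7: Q has 7 at row 4, column 1; remove 8 from row 4 of P and reverse-bump: 8 enters row 3 and ejects 5; 5 enters row 2 and ejects 2; 2 enters row 1 and ejects 1. So w(7) = 1. P is now [[2, 3, 6, 10], [5], [8]].
Step i=6: Q has 6 at row 3, column 1; remove 8 from row 3 of P and reverse-bump: 8 enters row 2 and ejects 5; 5 enters row 1 and ejects 3. So w(6) = 3. P is now [[2, 5, 6, 10], [8]].
Step i=5: Q has 5 at row 1, column 4; remove that cell from P, ejecting 10. So w(5) = 10. P is now [[2, 5, 6], [8]].
Step i=4: Q has 4 at row 1, column 3; remove that cell from P, ejecting 6. So w(4) = 6. P is now [[2, 5], [8]].
Step i=3: Q has 3 at row 2, column 1; remove 8 from row 2 of P and reverse-bump: 8 enters row 1 and ejects 5. So w(3) = 5. P is now [[2, 8]].
Step i=2: Q has 2 at row 1, column 2; remove that cell from P, ejecting 8. So w(2) = 8. P is now [[2]].
Step i=1: Q has 1 at row 1, column 1; remove that cell from P, ejecting 2. So w(1) = 2. P is now [].

So w = 2 8 5 6 10 3 1 7 4 9.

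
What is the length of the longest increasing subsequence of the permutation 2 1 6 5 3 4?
3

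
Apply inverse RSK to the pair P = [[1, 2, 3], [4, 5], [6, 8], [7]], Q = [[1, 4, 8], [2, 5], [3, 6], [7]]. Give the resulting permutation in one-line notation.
7 4 1 8 6 5 2 3

Reverse RSK: for i = n, n-1, ..., 1, locate i in Q, remove the corresponding corner cell from P, and reverse-bump its entry up through P; the value ejected from row 1 is w(i).

So w = 7 4 1 8 6 5 2 3.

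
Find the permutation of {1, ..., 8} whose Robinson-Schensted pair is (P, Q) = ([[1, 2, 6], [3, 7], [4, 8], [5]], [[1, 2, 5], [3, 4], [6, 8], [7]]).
5 8 1 4 7 3 2 6

Reverse the RSK construction: for i from n down to 1, find the cell of Q containing i, remove the entry at that cell from P, and reverse-bump it up through P; the value ejected from row 1 is w(i).

Step i=8: Q has 8 at row 3, column 2; remove 8 from row 3 of P and reverse-bump: 8 enters row 2 and ejects 7; 7 enters row 1 and ejects 6. So w(8) = 6. P is now [[1, 2, 7], [3, 8], [4], [5]].
Step i=7: Q has 7 at row 4, column 1; remove 5 from row 4 of P and reverse-bump: 5 enters row 3 and ejects 4; 4 enters row 2 and ejects 3; 3 enters row 1 and ejects 2. So w(7) = 2. P is now [[1, 3, 7], [4, 8], [5]].
Step i=6: Q has 6 at row 3, column 1; remove 5 from row 3 of P and reverse-bump: 5 enters row 2 and ejects 4; 4 enters row 1 and ejects 3. So w(6) = 3. P is now [[1, 4, 7], [5, 8]].
Step i=5: Q has 5 at row 1, column 3; remove that cell from P, ejecting 7. So w(5) = 7. P is now [[1, 4], [5, 8]].
Step i=4: Q has 4 at row 2, column 2; remove 8 from row 2 of P and reverse-bump: 8 enters row 1 and ejects 4. So w(4) = 4. P is now [[1, 8], [5]].
Step i=3: Q has 3 at row 2, column 1; remove 5 from row 2 of P and reverse-bump: 5 enters row 1 and ejects 1. So w(3) = 1. P is now [[5, 8]].
Step i=2: Q has 2 at row 1, column 2; remove that cell from P, ejecting 8. So w(2) = 8. P is now [[5]].
Step i=1: Q has 1 at row 1, column 1; remove that cell from P, ejecting 5. So w(1) = 5. P is now [].

So w = 5 8 1 4 7 3 2 6.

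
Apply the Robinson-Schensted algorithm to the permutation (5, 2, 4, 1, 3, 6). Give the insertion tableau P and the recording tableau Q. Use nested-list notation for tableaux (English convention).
P = [[1, 3, 6], [2, 4], [5]], Q = [[1, 3, 6], [2, 5], [4]]

Insert each entry of the permutation into P by Schensted row insertion, recording in Q the position of each new cell.

Insert 5: appended to row 1. P = [[5]], Q = [[1]].
Insert 2: 2 bumps 5 from row 1; 5 starts row 2. P = [[2], [5]], Q = [[1], [2]].
Insert 4: appended to row 1. P = [[2, 4], [5]], Q = [[1, 3], [2]].
Insert 1: 1 bumps 2 from row 1; 2 bumps 5 from row 2; 5 starts row 3. P = [[1, 4], [2], [5]], Q = [[1, 3], [2], [4]].
Insert 3: 3 bumps 4 from row 1; 4 appends to row 2. P = [[1, 3], [2, 4], [5]], Q = [[1, 3], [2, 5], [4]].
Insert 6: appended to row 1. P = [[1, 3, 6], [2, 4], [5]], Q = [[1, 3, 6], [2, 5], [4]].

So P = [[1, 3, 6], [2, 4], [5]], Q = [[1, 3, 6], [2, 5], [4]].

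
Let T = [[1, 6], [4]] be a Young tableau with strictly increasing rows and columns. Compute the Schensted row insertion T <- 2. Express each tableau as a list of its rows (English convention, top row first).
In row 1, 2 replaces 6 (the leftmost entry greater than 2); 6 is bumped to row 2. 6 is appended to row 2. The new tableau is [[1, 2], [4, 6]].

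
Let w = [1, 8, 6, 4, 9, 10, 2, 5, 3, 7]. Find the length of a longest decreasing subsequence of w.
4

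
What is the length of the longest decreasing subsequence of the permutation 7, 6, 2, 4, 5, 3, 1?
5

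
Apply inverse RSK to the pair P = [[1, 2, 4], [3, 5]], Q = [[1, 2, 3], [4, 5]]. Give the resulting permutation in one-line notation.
Reverse RSK: for i = n, n-1, ..., 1, locate i in Q, remove the corresponding corner cell from P, and reverse-bump its entry up through P; the value ejected from row 1 is w(i).

So w = 1 3 5 2 4.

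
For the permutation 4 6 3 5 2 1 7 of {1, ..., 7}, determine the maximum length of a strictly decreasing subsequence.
4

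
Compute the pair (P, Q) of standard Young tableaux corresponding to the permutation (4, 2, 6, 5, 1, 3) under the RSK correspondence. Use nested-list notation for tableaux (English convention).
P = [[1, 3], [2, 5], [4, 6]], Q = [[1, 3], [2, 4], [5, 6]]

Insert each entry of the permutation into P by Schensted row insertion, recording in Q the position of each new cell.

Insert 4: appended to row 1. P = [[4]], Q = [[1]].
Insert 2: 2 bumps 4 from row 1; 4 starts row 2. P = [[2], [4]], Q = [[1], [2]].
Insert 6: appended to row 1. P = [[2, 6], [4]], Q = [[1, 3], [2]].
Insert 5: 5 bumps 6 from row 1; 6 appends to row 2. P = [[2, 5], [4, 6]], Q = [[1, 3], [2, 4]].
Insert 1: 1 bumps 2 from row 1; 2 bumps 4 from row 2; 4 starts row 3. P = [[1, 5], [2, 6], [4]], Q = [[1, 3], [2, 4], [5]].
Insert 3: 3 bumps 5 from row 1; 5 bumps 6 from row 2; 6 appends to row 3. P = [[1, 3], [2, 5], [4, 6]], Q = [[1, 3], [2, 4], [5, 6]].

So P = [[1, 3], [2, 5], [4, 6]], Q = [[1, 3], [2, 4], [5, 6]].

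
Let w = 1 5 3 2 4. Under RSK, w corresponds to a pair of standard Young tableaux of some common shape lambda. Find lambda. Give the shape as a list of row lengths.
Row-insert each entry into an empty tableau.

After inserting 1: P = [[1]].
After inserting 5: P = [[1, 5]].
After inserting 3: P = [[1, 3], [5]].
After inserting 2: P = [[1, 2], [3], [5]].
After inserting 4: P = [[1, 2, 4], [3], [5]].

The final insertion tableau P = [[1, 2, 4], [3], [5]] has shape [3, 1, 1].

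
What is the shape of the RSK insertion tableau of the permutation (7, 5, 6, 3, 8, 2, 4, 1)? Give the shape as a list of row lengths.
[3, 2, 1, 1, 1]

Row-insert each entry into an empty tableau.

After inserting 7: P = [[7]].
After inserting 5: P = [[5], [7]].
After inserting 6: P = [[5, 6], [7]].
After inserting 3: P = [[3, 6], [5], [7]].
After inserting 8: P = [[3, 6, 8], [5], [7]].
After inserting 2: P = [[2, 6, 8], [3], [5], [7]].
After inserting 4: P = [[2, 4, 8], [3, 6], [5], [7]].
After inserting 1: P = [[1, 4, 8], [2, 6], [3], [5], [7]].

The final insertion tableau P = [[1, 4, 8], [2, 6], [3], [5], [7]] has shape [3, 2, 1, 1, 1].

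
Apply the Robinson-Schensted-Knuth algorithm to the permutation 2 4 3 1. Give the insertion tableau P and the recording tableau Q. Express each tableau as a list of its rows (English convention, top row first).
P = [[1, 3], [2], [4]], Q = [[1, 2], [3], [4]]

Insert each entry of the permutation into P by Schensted row insertion, recording in Q the position of each new cell.

Insert 2: appended to row 1. P = [[2]].
Insert 4: appended to row 1. P = [[2, 4]].
Insert 3: 3 bumps 4 from row 1; 4 starts row 2. P = [[2, 3], [4]].
Insert 1: 1 bumps 2 from row 1; 2 bumps 4 from row 2; 4 starts row 3. P = [[1, 3], [2], [4]].

So P = [[1, 3], [2], [4]], Q = [[1, 2], [3], [4]].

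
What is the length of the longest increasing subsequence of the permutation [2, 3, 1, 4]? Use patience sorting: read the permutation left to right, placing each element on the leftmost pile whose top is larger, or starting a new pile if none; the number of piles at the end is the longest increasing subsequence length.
3

2: new pile. tops = [2]
3: new pile. tops = [2, 3]
1: onto pile 1 (replacing 2). tops = [1, 3]
4: new pile. tops = [1, 3, 4]

3 piles, so the longest increasing subsequence has length 3.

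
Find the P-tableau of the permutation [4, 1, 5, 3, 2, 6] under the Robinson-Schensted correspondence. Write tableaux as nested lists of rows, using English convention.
P = [[1, 2, 6], [3, 5], [4]]

Insert 4: appended to row 1. P = [[4]].
Insert 1: 1 bumps 4 from row 1; 4 starts row 2. P = [[1], [4]].
Insert 5: appended to row 1. P = [[1, 5], [4]].
Insert 3: 3 bumps 5 from row 1; 5 appends to row 2. P = [[1, 3], [4, 5]].
Insert 2: 2 bumps 3 from row 1; 3 bumps 4 from row 2; 4 starts row 3. P = [[1, 2], [3, 5], [4]].
Insert 6: appended to row 1. P = [[1, 2, 6], [3, 5], [4]].

So P = [[1, 2, 6], [3, 5], [4]].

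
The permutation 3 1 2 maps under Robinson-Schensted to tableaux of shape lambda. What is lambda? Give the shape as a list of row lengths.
[2, 1]

Row-insert each entry into an empty tableau.

After inserting 3: P = [[3]].
After inserting 1: P = [[1], [3]].
After inserting 2: P = [[1, 2], [3]].

The final insertion tableau P = [[1, 2], [3]] has shape [2, 1].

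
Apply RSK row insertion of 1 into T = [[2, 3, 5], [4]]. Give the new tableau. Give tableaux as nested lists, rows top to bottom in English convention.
In row 1, 1 replaces 2 (the leftmost entry greater than 1); 2 is bumped to row 2. In row 2, 2 replaces 4 (the leftmost entry greater than 2); 4 is bumped to row 3. 4 starts a new row 3. The new tableau is [[1, 3, 5], [2], [4]].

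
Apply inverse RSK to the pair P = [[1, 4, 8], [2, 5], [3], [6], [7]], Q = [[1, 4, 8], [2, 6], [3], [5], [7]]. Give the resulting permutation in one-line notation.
Reverse the RSK construction: for i from n down to 1, find the cell of Q containing i, remove the entry at that cell from P, and reverse-bump it up through P; the value ejected from row 1 is w(i).

Step i=8: Q has 8 at row 1, column 3; remove that cell from P, ejecting 8. So w(8) = 8. P is now [[1, 4], [2, 5], [3], [6], [7]].
Step i=7: Q has 7 at row 5, column 1; remove 7 from row 5 of P and reverse-bump: 7 enters row 4 and ejects 6; 6 enters row 3 and ejects 3; 3 enters row 2 and ejects 2; 2 enters row 1 and ejects 1. So w(7) = 1. P is now [[2, 4], [3, 5], [6], [7]].
Step i=6: Q has 6 at row 2, column 2; remove 5 from row 2 of P and reverse-bump: 5 enters row 1 and ejects 4. So w(6) = 4. P is now [[2, 5], [3], [6], [7]].
Step i=5: Q has 5 at row 4, column 1; remove 7 from row 4 of P and reverse-bump: 7 enters row 3 and ejects 6; 6 enters row 2 and ejects 3; 3 enters row 1 and ejects 2. So w(5) = 2. P is now [[3, 5], [6], [7]].
Step i=4: Q has 4 at row 1, column 2; remove that cell from P, ejecting 5. So w(4) = 5. P is now [[3], [6], [7]].
Step i=3: Q has 3 at row 3, column 1; remove 7 from row 3 of P and reverse-bump: 7 enters row 2 and ejects 6; 6 enters row 1 and ejects 3. So w(3) = 3. P is now [[6], [7]].
Step i=2: Q has 2 at row 2, column 1; remove 7 from row 2 of P and reverse-bump: 7 enters row 1 and ejects 6. So w(2) = 6. P is now [[7]].
Step i=1: Q has 1 at row 1, column 1; remove that cell from P, ejecting 7. So w(1) = 7. P is now [].

So w = 7 6 3 5 2 4 1 8.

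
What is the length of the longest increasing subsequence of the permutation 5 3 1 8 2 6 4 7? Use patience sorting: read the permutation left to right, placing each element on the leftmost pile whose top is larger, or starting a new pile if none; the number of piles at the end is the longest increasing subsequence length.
5: new pile. tops = [5]
3: onto pile 1 (replacing 5). tops = [3]
1: onto pile 1 (replacing 3). tops = [1]
8: new pile. tops = [1, 8]
2: onto pile 2 (replacing 8). tops = [1, 2]
6: new pile. tops = [1, 2, 6]
4: onto pile 3 (replacing 6). tops = [1, 2, 4]
7: new pile. tops = [1, 2, 4, 7]

4 piles, so the longest increasing subsequence has length 4.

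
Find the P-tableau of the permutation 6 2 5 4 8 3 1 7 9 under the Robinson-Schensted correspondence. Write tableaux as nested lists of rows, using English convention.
After inserting 6: P = [[6]].
After inserting 2: P = [[2], [6]].
After inserting 5: P = [[2, 5], [6]].
After inserting 4: P = [[2, 4], [5], [6]].
After inserting 8: P = [[2, 4, 8], [5], [6]].
After inserting 3: P = [[2, 3, 8], [4], [5], [6]].
After inserting 1: P = [[1, 3, 8], [2], [4], [5], [6]].
After inserting 7: P = [[1, 3, 7], [2, 8], [4], [5], [6]].
After inserting 9: P = [[1, 3, 7, 9], [2, 8], [4], [5], [6]].

So P = [[1, 3, 7, 9], [2, 8], [4], [5], [6]].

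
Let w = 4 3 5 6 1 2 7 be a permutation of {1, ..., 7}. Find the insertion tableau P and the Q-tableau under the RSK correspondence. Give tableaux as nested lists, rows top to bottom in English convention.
P = [[1, 2, 6, 7], [3, 5], [4]], Q = [[1, 3, 4, 7], [2, 6], [5]]

Insert each entry of the permutation into P by Schensted row insertion, recording in Q the position of each new cell.

After inserting 4: P = [[4]].
After inserting 3: P = [[3], [4]].
After inserting 5: P = [[3, 5], [4]].
After inserting 6: P = [[3, 5, 6], [4]].
After inserting 1: P = [[1, 5, 6], [3], [4]].
After inserting 2: P = [[1, 2, 6], [3, 5], [4]].
After inserting 7: P = [[1, 2, 6, 7], [3, 5], [4]].

So P = [[1, 2, 6, 7], [3, 5], [4]], Q = [[1, 3, 4, 7], [2, 6], [5]].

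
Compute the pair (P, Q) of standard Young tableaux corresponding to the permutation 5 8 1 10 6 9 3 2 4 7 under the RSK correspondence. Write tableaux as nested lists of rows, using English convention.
P = [[1, 2, 4, 7], [3, 6, 9], [5, 10], [8]], Q = [[1, 2, 4, 10], [3, 5, 6], [7, 9], [8]]

Insert each entry of the permutation into P by Schensted row insertion, recording in Q the position of each new cell.

Insert 5: appended to row 1. P = [[5]], Q = [[1]].
Insert 8: appended to row 1. P = [[5, 8]], Q = [[1, 2]].
Insert 1: 1 bumps 5 from row 1; 5 starts row 2. P = [[1, 8], [5]], Q = [[1, 2], [3]].
Insert 10: appended to row 1. P = [[1, 8, 10], [5]], Q = [[1, 2, 4], [3]].
Insert 6: 6 bumps 8 from row 1; 8 appends to row 2. P = [[1, 6, 10], [5, 8]], Q = [[1, 2, 4], [3, 5]].
Insert 9: 9 bumps 10 from row 1; 10 appends to row 2. P = [[1, 6, 9], [5, 8, 10]], Q = [[1, 2, 4], [3, 5, 6]].
Insert 3: 3 bumps 6 from row 1; 6 bumps 8 from row 2; 8 starts row 3. P = [[1, 3, 9], [5, 6, 10], [8]], Q = [[1, 2, 4], [3, 5, 6], [7]].
Insert 2: 2 bumps 3 from row 1; 3 bumps 5 from row 2; 5 bumps 8 from row 3; 8 starts row 4. P = [[1, 2, 9], [3, 6, 10], [5], [8]], Q = [[1, 2, 4], [3, 5, 6], [7], [8]].
Insert 4: 4 bumps 9 from row 1; 9 bumps 10 from row 2; 10 appends to row 3. P = [[1, 2, 4], [3, 6, 9], [5, 10], [8]], Q = [[1, 2, 4], [3, 5, 6], [7, 9], [8]].
Insert 7: appended to row 1. P = [[1, 2, 4, 7], [3, 6, 9], [5, 10], [8]], Q = [[1, 2, 4, 10], [3, 5, 6], [7, 9], [8]].

So P = [[1, 2, 4, 7], [3, 6, 9], [5, 10], [8]], Q = [[1, 2, 4, 10], [3, 5, 6], [7, 9], [8]].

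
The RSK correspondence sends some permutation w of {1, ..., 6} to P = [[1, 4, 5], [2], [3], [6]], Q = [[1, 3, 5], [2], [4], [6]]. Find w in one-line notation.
6 3 4 2 5 1

Reverse RSK: for i = n, n-1, ..., 1, locate i in Q, remove the corresponding corner cell from P, and reverse-bump its entry up through P; the value ejected from row 1 is w(i).

So w = 6 3 4 2 5 1.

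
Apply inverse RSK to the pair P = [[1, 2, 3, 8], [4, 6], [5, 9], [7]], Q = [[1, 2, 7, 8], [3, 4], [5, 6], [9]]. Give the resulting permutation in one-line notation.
7 9 5 6 1 2 4 8 3

Reverse RSK: for i = n, n-1, ..., 1, locate i in Q, remove the corresponding corner cell from P, and reverse-bump its entry up through P; the value ejected from row 1 is w(i).

So w = 7 9 5 6 1 2 4 8 3.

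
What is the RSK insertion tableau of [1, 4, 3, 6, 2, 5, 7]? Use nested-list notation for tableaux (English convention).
Insert 1: appended to row 1. P = [[1]].
Insert 4: appended to row 1. P = [[1, 4]].
Insert 3: 3 bumps 4 from row 1; 4 starts row 2. P = [[1, 3], [4]].
Insert 6: appended to row 1. P = [[1, 3, 6], [4]].
Insert 2: 2 bumps 3 from row 1; 3 bumps 4 from row 2; 4 starts row 3. P = [[1, 2, 6], [3], [4]].
Insert 5: 5 bumps 6 from row 1; 6 appends to row 2. P = [[1, 2, 5], [3, 6], [4]].
Insert 7: appended to row 1. P = [[1, 2, 5, 7], [3, 6], [4]].

So P = [[1, 2, 5, 7], [3, 6], [4]].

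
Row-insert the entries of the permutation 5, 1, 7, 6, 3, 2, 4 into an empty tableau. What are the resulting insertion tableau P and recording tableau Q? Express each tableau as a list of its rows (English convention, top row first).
P = [[1, 2, 4], [3, 6], [5], [7]], Q = [[1, 3, 7], [2, 4], [5], [6]]

Insert each entry of the permutation into P by Schensted row insertion, recording in Q the position of each new cell.

Insert 5: appended to row 1. P = [[5]].
Insert 1: 1 bumps 5 from row 1; 5 starts row 2. P = [[1], [5]].
Insert 7: appended to row 1. P = [[1, 7], [5]].
Insert 6: 6 bumps 7 from row 1; 7 appends to row 2. P = [[1, 6], [5, 7]].
Insert 3: 3 bumps 6 from row 1; 6 bumps 7 from row 2; 7 starts row 3. P = [[1, 3], [5, 6], [7]].
Insert 2: 2 bumps 3 from row 1; 3 bumps 5 from row 2; 5 bumps 7 from row 3; 7 starts row 4. P = [[1, 2], [3, 6], [5], [7]].
Insert 4: appended to row 1. P = [[1, 2, 4], [3, 6], [5], [7]].

So P = [[1, 2, 4], [3, 6], [5], [7]], Q = [[1, 3, 7], [2, 4], [5], [6]].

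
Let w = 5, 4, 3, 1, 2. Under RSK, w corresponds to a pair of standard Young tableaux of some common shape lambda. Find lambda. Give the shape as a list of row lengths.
Row-insert each entry into an empty tableau.

After inserting 5: P = [[5]].
After inserting 4: P = [[4], [5]].
After inserting 3: P = [[3], [4], [5]].
After inserting 1: P = [[1], [3], [4], [5]].
After inserting 2: P = [[1, 2], [3], [4], [5]].

The final insertion tableau P = [[1, 2], [3], [4], [5]] has shape [2, 1, 1, 1].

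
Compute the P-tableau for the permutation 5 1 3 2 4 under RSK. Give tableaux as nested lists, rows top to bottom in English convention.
P = [[1, 2, 4], [3], [5]]

Insert 5: appended to row 1. P = [[5]].
Insert 1: 1 bumps 5 from row 1; 5 starts row 2. P = [[1], [5]].
Insert 3: appended to row 1. P = [[1, 3], [5]].
Insert 2: 2 bumps 3 from row 1; 3 bumps 5 from row 2; 5 starts row 3. P = [[1, 2], [3], [5]].
Insert 4: appended to row 1. P = [[1, 2, 4], [3], [5]].

So P = [[1, 2, 4], [3], [5]].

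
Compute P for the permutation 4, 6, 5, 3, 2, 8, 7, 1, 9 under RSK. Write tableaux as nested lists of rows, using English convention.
P = [[1, 5, 7, 9], [2, 8], [3], [4], [6]]

Insert 4: appended to row 1. P = [[4]].
Insert 6: appended to row 1. P = [[4, 6]].
Insert 5: 5 bumps 6 from row 1; 6 starts row 2. P = [[4, 5], [6]].
Insert 3: 3 bumps 4 from row 1; 4 bumps 6 from row 2; 6 starts row 3. P = [[3, 5], [4], [6]].
Insert 2: 2 bumps 3 from row 1; 3 bumps 4 from row 2; 4 bumps 6 from row 3; 6 starts row 4. P = [[2, 5], [3], [4], [6]].
Insert 8: appended to row 1. P = [[2, 5, 8], [3], [4], [6]].
Insert 7: 7 bumps 8 from row 1; 8 appends to row 2. P = [[2, 5, 7], [3, 8], [4], [6]].
Insert 1: 1 bumps 2 from row 1; 2 bumps 3 from row 2; 3 bumps 4 from row 3; 4 bumps 6 from row 4; 6 starts row 5. P = [[1, 5, 7], [2, 8], [3], [4], [6]].
Insert 9: appended to row 1. P = [[1, 5, 7, 9], [2, 8], [3], [4], [6]].

So P = [[1, 5, 7, 9], [2, 8], [3], [4], [6]].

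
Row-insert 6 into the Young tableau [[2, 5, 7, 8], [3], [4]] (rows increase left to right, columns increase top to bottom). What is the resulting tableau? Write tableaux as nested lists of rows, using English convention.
In row 1, 6 replaces 7 (the leftmost entry greater than 6); 7 is bumped to row 2. 7 is appended to row 2. The new tableau is [[2, 5, 6, 8], [3, 7], [4]].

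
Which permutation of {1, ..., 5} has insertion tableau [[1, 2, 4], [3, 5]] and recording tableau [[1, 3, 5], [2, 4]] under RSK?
3 1 5 2 4

Reverse the RSK construction: for i from n down to 1, find the cell of Q containing i, remove the entry at that cell from P, and reverse-bump it up through P; the value ejected from row 1 is w(i).

Step i=5: Q has 5 at row 1, column 3; remove that cell from P, ejecting 4. So w(5) = 4. P is now [[1, 2], [3, 5]].
Step i=4: Q has 4 at row 2, column 2; remove 5 from row 2 of P and reverse-bump: 5 enters row 1 and ejects 2. So w(4) = 2. P is now [[1, 5], [3]].
Step i=3: Q has 3 at row 1, column 2; remove that cell from P, ejecting 5. So w(3) = 5. P is now [[1], [3]].
Step i=2: Q has 2 at row 2, column 1; remove 3 from row 2 of P and reverse-bump: 3 enters row 1 and ejects 1. So w(2) = 1. P is now [[3]].
Step i=1: Q has 1 at row 1, column 1; remove that cell from P, ejecting 3. So w(1) = 3. P is now [].

So w = 3 1 5 2 4.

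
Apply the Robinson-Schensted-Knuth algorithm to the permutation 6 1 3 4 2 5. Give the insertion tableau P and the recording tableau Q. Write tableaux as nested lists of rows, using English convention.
P = [[1, 2, 4, 5], [3], [6]], Q = [[1, 3, 4, 6], [2], [5]]

Insert each entry of the permutation into P by Schensted row insertion, recording in Q the position of each new cell.

Insert 6: appended to row 1. P = [[6]].
Insert 1: 1 bumps 6 from row 1; 6 starts row 2. P = [[1], [6]].
Insert 3: appended to row 1. P = [[1, 3], [6]].
Insert 4: appended to row 1. P = [[1, 3, 4], [6]].
Insert 2: 2 bumps 3 from row 1; 3 bumps 6 from row 2; 6 starts row 3. P = [[1, 2, 4], [3], [6]].
Insert 5: appended to row 1. P = [[1, 2, 4, 5], [3], [6]].

So P = [[1, 2, 4, 5], [3], [6]], Q = [[1, 3, 4, 6], [2], [5]].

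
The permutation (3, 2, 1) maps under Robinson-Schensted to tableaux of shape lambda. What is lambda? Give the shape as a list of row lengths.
RSK row insertion gives P = [[1], [2], [3]], which has shape [1, 1, 1].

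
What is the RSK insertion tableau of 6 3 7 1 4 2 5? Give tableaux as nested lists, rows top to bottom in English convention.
Insert 6: appended to row 1. P = [[6]].
Insert 3: 3 bumps 6 from row 1; 6 starts row 2. P = [[3], [6]].
Insert 7: appended to row 1. P = [[3, 7], [6]].
Insert 1: 1 bumps 3 from row 1; 3 bumps 6 from row 2; 6 starts row 3. P = [[1, 7], [3], [6]].
Insert 4: 4 bumps 7 from row 1; 7 appends to row 2. P = [[1, 4], [3, 7], [6]].
Insert 2: 2 bumps 4 from row 1; 4 bumps 7 from row 2; 7 appends to row 3. P = [[1, 2], [3, 4], [6, 7]].
Insert 5: appended to row 1. P = [[1, 2, 5], [3, 4], [6, 7]].

So P = [[1, 2, 5], [3, 4], [6, 7]].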